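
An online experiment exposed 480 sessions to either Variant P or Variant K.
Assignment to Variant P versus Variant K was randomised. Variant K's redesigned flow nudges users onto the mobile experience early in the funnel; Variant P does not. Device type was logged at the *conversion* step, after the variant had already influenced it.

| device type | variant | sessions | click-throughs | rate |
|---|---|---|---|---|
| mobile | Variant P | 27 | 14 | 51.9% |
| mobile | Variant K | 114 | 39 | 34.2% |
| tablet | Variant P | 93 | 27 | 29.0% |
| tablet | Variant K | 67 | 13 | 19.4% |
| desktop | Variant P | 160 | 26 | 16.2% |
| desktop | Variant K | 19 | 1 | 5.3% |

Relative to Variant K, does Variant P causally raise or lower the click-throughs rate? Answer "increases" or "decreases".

decreases

Device type here is a post-treatment variable shaped by the variant; conditioning on it would introduce bias rather than remove it. The overall comparison is the causal one.
Pooled: Variant P 23.9% vs Variant K 26.5%; Variant K is higher overall.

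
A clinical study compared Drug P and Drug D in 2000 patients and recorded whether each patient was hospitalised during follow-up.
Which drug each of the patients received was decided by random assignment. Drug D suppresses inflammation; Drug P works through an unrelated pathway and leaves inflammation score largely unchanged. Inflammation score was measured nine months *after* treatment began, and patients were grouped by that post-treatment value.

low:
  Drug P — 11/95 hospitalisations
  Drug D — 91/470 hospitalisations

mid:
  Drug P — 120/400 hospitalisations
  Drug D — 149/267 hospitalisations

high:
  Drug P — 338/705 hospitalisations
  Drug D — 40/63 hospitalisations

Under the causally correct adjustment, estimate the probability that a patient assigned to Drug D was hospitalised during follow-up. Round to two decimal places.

Drug P is lower inside every inflammation score stratum but Drug D is lower in aggregate. Whether to stratify depends on how inflammation score relates to the drug.
Inflammation score lies on the pathway drug → inflammation score → outcome, so adjusting for it blocks the indirect effect. For the total causal effect of drug, use the unadjusted pooled rates.
So P(outcome | do(Drug D)) is just the pooled rate for Drug D: 280/800 = 0.350.

0.35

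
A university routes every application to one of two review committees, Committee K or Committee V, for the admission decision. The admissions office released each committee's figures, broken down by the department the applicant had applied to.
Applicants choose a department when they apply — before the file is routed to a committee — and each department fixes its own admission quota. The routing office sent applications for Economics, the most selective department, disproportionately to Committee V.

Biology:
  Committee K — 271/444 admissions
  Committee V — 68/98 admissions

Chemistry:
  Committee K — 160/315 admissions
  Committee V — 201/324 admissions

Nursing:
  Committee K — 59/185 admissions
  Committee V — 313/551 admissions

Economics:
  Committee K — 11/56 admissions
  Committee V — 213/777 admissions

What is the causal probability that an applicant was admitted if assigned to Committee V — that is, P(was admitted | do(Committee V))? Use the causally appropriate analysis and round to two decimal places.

The department-specific comparison favours Committee V throughout, but the pooled figures favour Committee K. The question is whether to condition on department.
The imbalance in department arose from how applicants were allocated, not from anything the review committee did; and department independently affects the outcome. The pooled gap is confounded — condition on department.
Standardising Committee V to the population department mix: 0.197·68/98 + 0.232·201/324 + 0.268·313/551 + 0.303·213/777 = 0.516.

0.52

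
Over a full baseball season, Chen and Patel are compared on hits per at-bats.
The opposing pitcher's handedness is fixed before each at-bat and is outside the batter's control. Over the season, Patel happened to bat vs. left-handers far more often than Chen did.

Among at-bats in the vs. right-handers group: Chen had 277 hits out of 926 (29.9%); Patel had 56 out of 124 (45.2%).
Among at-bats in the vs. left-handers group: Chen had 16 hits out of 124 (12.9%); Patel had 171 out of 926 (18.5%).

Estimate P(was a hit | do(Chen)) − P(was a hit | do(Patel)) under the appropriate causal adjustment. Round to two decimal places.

Nothing the player does changes pitcher handedness; the imbalance is an allocation artefact. With pitcher handedness also predicting the outcome, the pooled figure is confounded, and the within-stratum comparison is the causal one.
Adjusting over the population distribution of pitcher handedness: 0.500·(0.299−0.452) + 0.500·(0.129−0.185) = -0.104.

-0.10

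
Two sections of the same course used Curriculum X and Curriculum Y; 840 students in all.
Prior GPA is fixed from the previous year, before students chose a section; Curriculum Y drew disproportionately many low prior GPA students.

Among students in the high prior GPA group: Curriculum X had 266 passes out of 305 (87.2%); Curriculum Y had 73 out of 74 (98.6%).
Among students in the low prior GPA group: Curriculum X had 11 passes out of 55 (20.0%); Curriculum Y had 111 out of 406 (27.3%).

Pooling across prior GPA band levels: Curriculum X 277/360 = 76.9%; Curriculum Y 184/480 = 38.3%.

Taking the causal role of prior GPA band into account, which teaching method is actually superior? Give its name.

Curriculum Y

The stratified and pooled comparisons disagree (Curriculum Y wins within each prior GPA band; Curriculum X wins overall), so the answer turns on the causal role of prior GPA band.
Prior GPA band satisfies the back-door criterion: it is not a descendant of the teaching method, and it blocks the spurious path from teaching method to outcome. Adjusting for it (i.e., using the within-prior GPA band rates) gives the causal effect.
Within each level — high prior GPA: 87.2% vs 98.6%; low prior GPA: 20.0% vs 27.3% — Curriculum Y is higher every time.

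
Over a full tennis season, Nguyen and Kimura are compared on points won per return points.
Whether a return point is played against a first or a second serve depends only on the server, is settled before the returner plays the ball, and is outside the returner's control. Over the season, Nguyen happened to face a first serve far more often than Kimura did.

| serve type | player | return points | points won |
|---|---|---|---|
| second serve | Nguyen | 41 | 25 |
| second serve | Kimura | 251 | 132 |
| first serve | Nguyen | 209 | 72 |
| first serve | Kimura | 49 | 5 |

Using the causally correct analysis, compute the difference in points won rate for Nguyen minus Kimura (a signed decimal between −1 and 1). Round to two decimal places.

The serve type-specific comparison favours Nguyen throughout, but the pooled figures favour Kimura. The question is whether to condition on serve type.
Serve type differs across players for reasons unrelated to any effect of the player itself, and it separately predicts the outcome — a classic confounder. We must compare within serve type levels.
Adjusting over the population distribution of serve type: 0.531·(0.610−0.526) + 0.469·(0.344−0.102) = +0.158.

+0.16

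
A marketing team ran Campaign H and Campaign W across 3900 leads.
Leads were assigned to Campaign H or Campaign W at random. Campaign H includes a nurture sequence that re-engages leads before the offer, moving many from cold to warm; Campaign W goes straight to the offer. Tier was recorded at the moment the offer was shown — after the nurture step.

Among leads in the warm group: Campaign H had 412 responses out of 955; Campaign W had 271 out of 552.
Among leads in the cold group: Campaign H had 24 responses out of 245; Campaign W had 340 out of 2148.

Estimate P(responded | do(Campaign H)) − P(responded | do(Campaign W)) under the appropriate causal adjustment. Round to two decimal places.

Campaign W is higher inside every engagement tier stratum but Campaign H is higher in aggregate. Whether to stratify depends on how engagement tier relates to the campaign.
Because the campaign influences engagement tier, engagement tier is a post-treatment mediator, not a confounder. Stratifying on it would bias the estimate; the causal effect is the crude pooled difference.
The causal difference is the pooled difference: 0.363 − 0.226 = +0.137.

+0.14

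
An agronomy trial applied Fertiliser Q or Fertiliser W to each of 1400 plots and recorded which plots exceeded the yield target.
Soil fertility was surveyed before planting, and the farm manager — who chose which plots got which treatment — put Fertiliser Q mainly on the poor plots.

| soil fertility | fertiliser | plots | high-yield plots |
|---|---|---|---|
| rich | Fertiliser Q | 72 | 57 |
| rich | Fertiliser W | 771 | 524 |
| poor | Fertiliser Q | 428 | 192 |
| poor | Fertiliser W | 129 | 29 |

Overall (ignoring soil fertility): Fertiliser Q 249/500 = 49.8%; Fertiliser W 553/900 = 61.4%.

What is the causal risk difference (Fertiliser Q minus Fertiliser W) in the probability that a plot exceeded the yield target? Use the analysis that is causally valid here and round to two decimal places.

The imbalance in soil fertility arose from how plots were allocated, not from anything the fertiliser did; and soil fertility independently affects the outcome. The pooled gap is confounded — condition on soil fertility.
Adjusting over the population distribution of soil fertility: 0.602·(0.792−0.680) + 0.398·(0.449−0.225) = +0.156.

+0.16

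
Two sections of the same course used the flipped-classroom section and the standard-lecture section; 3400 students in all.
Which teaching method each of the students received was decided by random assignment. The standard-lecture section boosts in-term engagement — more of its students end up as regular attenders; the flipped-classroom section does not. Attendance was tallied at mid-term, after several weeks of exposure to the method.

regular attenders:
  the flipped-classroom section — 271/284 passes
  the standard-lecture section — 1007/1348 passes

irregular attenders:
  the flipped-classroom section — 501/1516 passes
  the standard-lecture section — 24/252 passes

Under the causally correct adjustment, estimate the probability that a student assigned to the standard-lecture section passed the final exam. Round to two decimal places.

0.64

Stratifying would compare teaching methods among students the teaching methods themselves sorted into mid-term attendance groups — a form of selection on an intermediate. The unconditioned pooled rates give the total causal effect.
So P(outcome | do(the standard-lecture section)) is just the pooled rate for the standard-lecture section: 1031/1600 = 0.644.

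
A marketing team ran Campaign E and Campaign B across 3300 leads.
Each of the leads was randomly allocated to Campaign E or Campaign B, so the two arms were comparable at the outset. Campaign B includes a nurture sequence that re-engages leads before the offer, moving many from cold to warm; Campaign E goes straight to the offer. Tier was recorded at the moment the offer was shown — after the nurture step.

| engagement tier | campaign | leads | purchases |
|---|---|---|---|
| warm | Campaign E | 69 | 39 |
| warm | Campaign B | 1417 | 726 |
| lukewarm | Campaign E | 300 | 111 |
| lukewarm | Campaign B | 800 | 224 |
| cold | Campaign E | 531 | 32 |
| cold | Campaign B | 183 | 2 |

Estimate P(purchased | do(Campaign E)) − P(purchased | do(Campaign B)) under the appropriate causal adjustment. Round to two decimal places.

-0.19

The stratified and pooled comparisons disagree (Campaign E wins within each engagement tier; Campaign B wins overall), so the answer turns on the causal role of engagement tier.
Engagement tier is recorded after the campaign and is itself shifted by it — it sits on the causal path from campaign to outcome. Conditioning on a mediator would strip out part of the effect we want; the pooled comparison gives the total causal effect.
The causal difference is the pooled difference: 0.202 − 0.397 = -0.194.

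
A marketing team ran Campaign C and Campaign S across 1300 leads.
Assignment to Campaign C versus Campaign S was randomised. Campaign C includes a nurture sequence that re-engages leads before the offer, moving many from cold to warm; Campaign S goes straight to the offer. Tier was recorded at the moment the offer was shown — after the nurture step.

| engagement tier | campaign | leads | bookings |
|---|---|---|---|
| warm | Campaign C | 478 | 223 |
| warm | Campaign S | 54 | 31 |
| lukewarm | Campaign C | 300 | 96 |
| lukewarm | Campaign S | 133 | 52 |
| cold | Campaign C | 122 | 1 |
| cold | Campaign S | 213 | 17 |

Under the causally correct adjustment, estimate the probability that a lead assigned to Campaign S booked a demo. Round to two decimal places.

Engagement tier is downstream of the campaign. One should not condition on a consequence of treatment, so the overall rates are the right comparison.
So P(outcome | do(Campaign S)) is just the pooled rate for Campaign S: 100/400 = 0.250.

0.25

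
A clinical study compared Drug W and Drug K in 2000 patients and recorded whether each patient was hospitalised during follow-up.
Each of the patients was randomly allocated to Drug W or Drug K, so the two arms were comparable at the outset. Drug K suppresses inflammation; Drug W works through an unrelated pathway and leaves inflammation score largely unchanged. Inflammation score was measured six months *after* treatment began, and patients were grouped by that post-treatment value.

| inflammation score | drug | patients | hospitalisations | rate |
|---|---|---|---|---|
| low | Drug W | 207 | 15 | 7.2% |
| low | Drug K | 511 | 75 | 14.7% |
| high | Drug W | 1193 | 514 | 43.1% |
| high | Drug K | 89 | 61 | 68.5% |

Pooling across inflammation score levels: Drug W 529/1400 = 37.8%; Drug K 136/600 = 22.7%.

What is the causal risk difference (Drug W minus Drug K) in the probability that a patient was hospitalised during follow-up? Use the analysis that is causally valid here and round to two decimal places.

Drug W is lower inside every inflammation score stratum but Drug K is lower in aggregate. Whether to stratify depends on how inflammation score relates to the drug.
Inflammation score is recorded after the drug and is itself shifted by it — it sits on the causal path from drug to outcome. Conditioning on a mediator would strip out part of the effect we want; the pooled comparison gives the total causal effect.
The causal difference is the pooled difference: 0.378 − 0.227 = +0.151.

+0.15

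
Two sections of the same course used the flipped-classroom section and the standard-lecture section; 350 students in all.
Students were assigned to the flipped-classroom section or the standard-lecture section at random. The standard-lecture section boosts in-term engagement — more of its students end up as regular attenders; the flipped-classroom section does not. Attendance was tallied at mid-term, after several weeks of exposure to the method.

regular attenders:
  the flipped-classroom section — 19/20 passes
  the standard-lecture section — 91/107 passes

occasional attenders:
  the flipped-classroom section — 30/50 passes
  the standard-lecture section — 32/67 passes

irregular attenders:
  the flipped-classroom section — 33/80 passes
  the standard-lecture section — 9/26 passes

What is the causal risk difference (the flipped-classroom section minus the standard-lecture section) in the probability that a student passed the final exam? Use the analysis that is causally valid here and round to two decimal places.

Within every mid-term attendance level the flipped-classroom section has the higher rate, yet pooled the standard-lecture section does — Simpson's reversal.
Stratifying would compare teaching methods among students the teaching methods themselves sorted into mid-term attendance groups — a form of selection on an intermediate. The unconditioned pooled rates give the total causal effect.
The causal difference is the pooled difference: 0.547 − 0.660 = -0.113.

-0.11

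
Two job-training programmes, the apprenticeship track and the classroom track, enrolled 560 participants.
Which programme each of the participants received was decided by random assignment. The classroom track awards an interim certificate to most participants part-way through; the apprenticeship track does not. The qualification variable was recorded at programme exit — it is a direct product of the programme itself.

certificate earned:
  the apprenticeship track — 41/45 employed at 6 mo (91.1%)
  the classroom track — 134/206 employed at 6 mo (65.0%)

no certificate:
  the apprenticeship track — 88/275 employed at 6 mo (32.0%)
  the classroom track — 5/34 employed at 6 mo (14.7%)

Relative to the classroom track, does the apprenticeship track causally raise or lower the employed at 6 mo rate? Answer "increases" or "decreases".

The qualification attained during the programme-specific comparison favours the apprenticeship track throughout, but the pooled figures favour the classroom track. The question is whether to condition on qualification attained during the programme.
Qualification attained during the programme is recorded after the programme and is itself shifted by it — it sits on the causal path from programme to outcome. Conditioning on a mediator would strip out part of the effect we want; the pooled comparison gives the total causal effect.
Pooled: the apprenticeship track 40.3% vs the classroom track 57.9%; the classroom track is higher overall.

decreases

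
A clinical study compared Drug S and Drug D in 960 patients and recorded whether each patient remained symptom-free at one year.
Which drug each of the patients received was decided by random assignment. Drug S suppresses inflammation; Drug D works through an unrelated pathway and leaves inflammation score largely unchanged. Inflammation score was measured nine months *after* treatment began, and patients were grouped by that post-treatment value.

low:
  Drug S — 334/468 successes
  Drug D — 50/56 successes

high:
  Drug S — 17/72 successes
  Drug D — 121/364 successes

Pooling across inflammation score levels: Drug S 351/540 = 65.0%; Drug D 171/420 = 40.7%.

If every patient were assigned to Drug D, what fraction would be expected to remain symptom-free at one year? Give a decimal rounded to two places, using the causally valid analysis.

0.41

Stratifying would compare drugs among patients the drugs themselves sorted into inflammation score groups — a form of selection on an intermediate. The unconditioned pooled rates give the total causal effect.
So P(outcome | do(Drug D)) is just the pooled rate for Drug D: 171/420 = 0.407.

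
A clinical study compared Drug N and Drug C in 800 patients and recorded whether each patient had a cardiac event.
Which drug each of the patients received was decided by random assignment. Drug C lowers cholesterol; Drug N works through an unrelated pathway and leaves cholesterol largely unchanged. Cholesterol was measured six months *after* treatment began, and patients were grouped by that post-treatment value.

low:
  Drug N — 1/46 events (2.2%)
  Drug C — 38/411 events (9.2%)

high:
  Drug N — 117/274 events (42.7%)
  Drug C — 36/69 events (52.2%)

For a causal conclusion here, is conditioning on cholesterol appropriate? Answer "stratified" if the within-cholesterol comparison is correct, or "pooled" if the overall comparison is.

pooled

Within every cholesterol level Drug N has the lower rate, yet pooled Drug C does — Simpson's reversal.
Cholesterol lies on the pathway drug → cholesterol → outcome, so adjusting for it blocks the indirect effect. For the total causal effect of drug, use the unadjusted pooled rates.
Pooled: Drug N 36.9% vs Drug C 15.4%; Drug C is lower overall.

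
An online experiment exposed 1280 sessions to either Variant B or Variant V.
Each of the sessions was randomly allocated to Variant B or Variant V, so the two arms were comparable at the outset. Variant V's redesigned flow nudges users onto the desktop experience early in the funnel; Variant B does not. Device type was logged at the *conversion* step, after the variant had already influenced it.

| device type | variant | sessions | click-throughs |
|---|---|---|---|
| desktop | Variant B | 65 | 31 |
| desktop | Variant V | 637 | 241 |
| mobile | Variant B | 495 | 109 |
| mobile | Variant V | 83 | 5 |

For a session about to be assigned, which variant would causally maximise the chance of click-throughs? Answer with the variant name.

Variant V

Variant B is higher inside every device type stratum but Variant V is higher in aggregate. Whether to stratify depends on how device type relates to the variant.
Device type is recorded after the variant and is itself shifted by it — it sits on the causal path from variant to outcome. Conditioning on a mediator would strip out part of the effect we want; the pooled comparison gives the total causal effect.
Pooled: Variant B 25.0% vs Variant V 34.2%; Variant V is higher overall.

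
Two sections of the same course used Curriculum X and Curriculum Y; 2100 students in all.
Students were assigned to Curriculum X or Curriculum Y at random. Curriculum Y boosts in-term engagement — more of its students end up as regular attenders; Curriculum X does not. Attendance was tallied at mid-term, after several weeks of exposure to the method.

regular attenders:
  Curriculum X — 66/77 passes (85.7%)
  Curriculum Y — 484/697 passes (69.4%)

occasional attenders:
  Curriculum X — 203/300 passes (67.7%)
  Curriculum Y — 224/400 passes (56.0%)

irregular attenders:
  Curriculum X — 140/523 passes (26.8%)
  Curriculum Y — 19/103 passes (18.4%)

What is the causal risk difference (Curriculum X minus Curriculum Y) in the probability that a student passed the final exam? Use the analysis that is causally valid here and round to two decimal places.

-0.15

Mid-term attendance is downstream of the teaching method. One should not condition on a consequence of treatment, so the overall rates are the right comparison.
The causal difference is the pooled difference: 0.454 − 0.606 = -0.151.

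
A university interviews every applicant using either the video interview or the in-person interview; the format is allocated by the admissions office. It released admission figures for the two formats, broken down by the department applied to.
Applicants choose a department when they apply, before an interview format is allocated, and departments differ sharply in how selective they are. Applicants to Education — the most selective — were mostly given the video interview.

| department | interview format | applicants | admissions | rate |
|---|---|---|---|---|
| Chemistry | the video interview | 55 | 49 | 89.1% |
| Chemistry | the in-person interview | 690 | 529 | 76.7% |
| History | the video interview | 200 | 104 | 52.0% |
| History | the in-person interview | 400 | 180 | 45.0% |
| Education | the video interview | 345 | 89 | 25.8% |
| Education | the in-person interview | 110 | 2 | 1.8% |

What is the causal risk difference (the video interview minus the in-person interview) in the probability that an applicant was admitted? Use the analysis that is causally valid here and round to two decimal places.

+0.14

Since department is a pre-existing factor (not a product of the interview format) and it affects the outcome on its own, it is a confounder. The stratified rates, not the pooled rate, identify the causal effect.
Adjusting over the population distribution of department: 0.414·(0.891−0.767) + 0.333·(0.520−0.450) + 0.253·(0.258−0.018) = +0.135.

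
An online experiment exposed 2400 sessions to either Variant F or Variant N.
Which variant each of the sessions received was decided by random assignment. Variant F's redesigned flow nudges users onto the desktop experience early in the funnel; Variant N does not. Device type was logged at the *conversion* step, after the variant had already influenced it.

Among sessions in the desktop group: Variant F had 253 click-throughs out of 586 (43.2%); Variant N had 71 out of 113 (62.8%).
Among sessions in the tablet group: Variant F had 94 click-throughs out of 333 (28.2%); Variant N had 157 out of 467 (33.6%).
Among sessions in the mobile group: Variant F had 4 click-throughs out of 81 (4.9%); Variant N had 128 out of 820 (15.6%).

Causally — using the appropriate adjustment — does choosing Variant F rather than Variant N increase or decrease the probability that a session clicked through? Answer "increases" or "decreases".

Because the variant influences device type, device type is a post-treatment mediator, not a confounder. Stratifying on it would bias the estimate; the causal effect is the crude pooled difference.
Pooled: Variant F 35.1% vs Variant N 25.4%; Variant F is higher overall.

increases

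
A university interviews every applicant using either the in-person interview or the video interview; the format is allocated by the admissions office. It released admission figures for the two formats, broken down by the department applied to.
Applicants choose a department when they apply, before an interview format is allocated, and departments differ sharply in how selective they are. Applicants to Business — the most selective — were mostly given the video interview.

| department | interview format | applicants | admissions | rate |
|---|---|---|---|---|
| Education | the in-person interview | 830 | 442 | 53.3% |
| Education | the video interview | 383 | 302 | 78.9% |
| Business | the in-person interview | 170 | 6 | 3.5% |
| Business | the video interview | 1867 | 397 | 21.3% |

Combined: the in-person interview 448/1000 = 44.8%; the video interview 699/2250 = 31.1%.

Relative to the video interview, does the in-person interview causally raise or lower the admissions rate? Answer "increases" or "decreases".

The department-specific comparison favours the video interview throughout, but the pooled figures favour the in-person interview. The question is whether to condition on department.
The imbalance in department arose from how applicants were allocated, not from anything the interview format did; and department independently affects the outcome. The pooled gap is confounded — condition on department.
Within each level — Education: 53.3% vs 78.9%; Business: 3.5% vs 21.3% — the video interview is higher every time.

decreases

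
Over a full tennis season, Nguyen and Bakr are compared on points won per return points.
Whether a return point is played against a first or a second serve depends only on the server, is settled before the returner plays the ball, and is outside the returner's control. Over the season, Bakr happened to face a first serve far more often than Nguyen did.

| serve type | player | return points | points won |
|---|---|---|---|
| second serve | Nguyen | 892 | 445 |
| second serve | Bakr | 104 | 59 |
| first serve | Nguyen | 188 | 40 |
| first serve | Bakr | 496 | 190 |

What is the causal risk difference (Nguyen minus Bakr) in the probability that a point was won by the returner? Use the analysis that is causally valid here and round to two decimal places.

-0.11

The serve type-specific comparison favours Bakr throughout, but the pooled figures favour Nguyen. The question is whether to condition on serve type.
Serve type satisfies the back-door criterion: it is not a descendant of the player, and it blocks the spurious path from player to outcome. Adjusting for it (i.e., using the within-serve type rates) gives the causal effect.
Adjusting over the population distribution of serve type: 0.593·(0.499−0.567) + 0.407·(0.213−0.383) = -0.110.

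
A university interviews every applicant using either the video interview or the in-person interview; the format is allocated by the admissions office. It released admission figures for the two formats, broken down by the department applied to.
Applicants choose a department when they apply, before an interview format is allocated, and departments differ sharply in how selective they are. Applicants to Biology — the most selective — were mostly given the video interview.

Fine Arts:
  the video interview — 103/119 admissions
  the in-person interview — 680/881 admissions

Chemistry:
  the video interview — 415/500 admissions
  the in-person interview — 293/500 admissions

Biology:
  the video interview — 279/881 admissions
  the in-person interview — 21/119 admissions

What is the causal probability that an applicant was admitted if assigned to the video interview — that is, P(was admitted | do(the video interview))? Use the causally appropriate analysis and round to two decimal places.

Department satisfies the back-door criterion: it is not a descendant of the interview format, and it blocks the spurious path from interview format to outcome. Adjusting for it (i.e., using the within-department rates) gives the causal effect.
Standardising the video interview to the population department mix: 0.333·103/119 + 0.333·415/500 + 0.333·279/881 = 0.671.

0.67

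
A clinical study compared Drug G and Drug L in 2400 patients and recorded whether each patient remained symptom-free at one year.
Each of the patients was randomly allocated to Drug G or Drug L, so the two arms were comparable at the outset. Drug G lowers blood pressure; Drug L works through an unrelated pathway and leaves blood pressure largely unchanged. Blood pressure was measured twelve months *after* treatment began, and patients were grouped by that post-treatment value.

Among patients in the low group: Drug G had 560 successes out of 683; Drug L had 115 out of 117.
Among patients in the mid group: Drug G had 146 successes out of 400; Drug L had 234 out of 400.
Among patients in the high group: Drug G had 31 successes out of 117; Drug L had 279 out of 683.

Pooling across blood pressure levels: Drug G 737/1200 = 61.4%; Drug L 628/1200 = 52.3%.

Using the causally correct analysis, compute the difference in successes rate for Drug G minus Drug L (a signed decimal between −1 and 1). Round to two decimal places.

+0.09

Within every blood pressure level Drug L has the higher rate, yet pooled Drug G does — Simpson's reversal.
The distribution of blood pressure is itself part of what the drug does — it is an intermediate outcome. Holding it fixed would remove that part of the effect; the total effect is the pooled difference.
The causal difference is the pooled difference: 0.614 − 0.523 = +0.091.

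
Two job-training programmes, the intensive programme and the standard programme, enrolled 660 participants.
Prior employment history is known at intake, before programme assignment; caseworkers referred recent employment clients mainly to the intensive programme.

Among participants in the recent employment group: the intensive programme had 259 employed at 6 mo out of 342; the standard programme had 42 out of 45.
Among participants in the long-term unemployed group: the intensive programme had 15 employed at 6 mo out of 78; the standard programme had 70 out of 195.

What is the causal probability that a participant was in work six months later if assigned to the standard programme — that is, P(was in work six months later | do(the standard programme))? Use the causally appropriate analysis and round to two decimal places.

the standard programme is higher inside every prior employment history stratum but the intensive programme is higher in aggregate. Whether to stratify depends on how prior employment history relates to the programme.
Prior employment history is set before the programme has any effect — it is not caused by the programme — and it independently drives the outcome. That makes it a confounder, so the causal comparison is within prior employment history levels.
Standardising the standard programme to the population prior employment history mix: 0.586·42/45 + 0.414·70/195 = 0.696.

0.70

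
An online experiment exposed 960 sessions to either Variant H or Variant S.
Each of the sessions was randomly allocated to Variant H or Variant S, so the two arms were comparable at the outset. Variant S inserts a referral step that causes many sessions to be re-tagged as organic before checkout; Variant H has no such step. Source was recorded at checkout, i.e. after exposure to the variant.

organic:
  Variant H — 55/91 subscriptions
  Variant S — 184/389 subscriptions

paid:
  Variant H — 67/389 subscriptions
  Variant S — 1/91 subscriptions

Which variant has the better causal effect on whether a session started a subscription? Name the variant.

Variant S

The traffic source-specific comparison favours Variant H throughout, but the pooled figures favour Variant S. The question is whether to condition on traffic source.
Because the variant influences traffic source, traffic source is a post-treatment mediator, not a confounder. Stratifying on it would bias the estimate; the causal effect is the crude pooled difference.
Pooled: Variant H 25.4% vs Variant S 38.5%; Variant S is higher overall.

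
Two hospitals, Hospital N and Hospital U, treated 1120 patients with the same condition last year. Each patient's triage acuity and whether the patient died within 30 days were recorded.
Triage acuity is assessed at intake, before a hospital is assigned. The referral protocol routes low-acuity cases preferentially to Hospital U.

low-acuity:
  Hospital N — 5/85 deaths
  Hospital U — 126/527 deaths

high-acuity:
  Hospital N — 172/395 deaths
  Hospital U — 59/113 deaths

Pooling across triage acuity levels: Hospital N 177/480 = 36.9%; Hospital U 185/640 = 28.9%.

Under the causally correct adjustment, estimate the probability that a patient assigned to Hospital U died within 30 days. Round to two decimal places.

Triage acuity satisfies the back-door criterion: it is not a descendant of the hospital, and it blocks the spurious path from hospital to outcome. Adjusting for it (i.e., using the within-triage acuity rates) gives the causal effect.
Standardising Hospital U to the population triage acuity mix: 0.546·126/527 + 0.454·59/113 = 0.367.

0.37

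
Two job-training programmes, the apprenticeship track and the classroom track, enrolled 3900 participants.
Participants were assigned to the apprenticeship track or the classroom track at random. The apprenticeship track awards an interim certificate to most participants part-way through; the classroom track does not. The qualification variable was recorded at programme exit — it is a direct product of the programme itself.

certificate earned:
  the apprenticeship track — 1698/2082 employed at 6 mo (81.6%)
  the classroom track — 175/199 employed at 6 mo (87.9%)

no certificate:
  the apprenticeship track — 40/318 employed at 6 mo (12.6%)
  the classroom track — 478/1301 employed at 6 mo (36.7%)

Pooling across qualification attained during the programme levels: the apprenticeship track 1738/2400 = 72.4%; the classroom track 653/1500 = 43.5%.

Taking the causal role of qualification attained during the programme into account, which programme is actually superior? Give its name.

the apprenticeship track

The stratified and pooled comparisons disagree (the classroom track wins within each qualification attained during the programme; the apprenticeship track wins overall), so the answer turns on the causal role of qualification attained during the programme.
Qualification attained during the programme lies on the pathway programme → qualification attained during the programme → outcome, so adjusting for it blocks the indirect effect. For the total causal effect of programme, use the unadjusted pooled rates.
Pooled: the apprenticeship track 72.4% vs the classroom track 43.5%; the apprenticeship track is higher overall.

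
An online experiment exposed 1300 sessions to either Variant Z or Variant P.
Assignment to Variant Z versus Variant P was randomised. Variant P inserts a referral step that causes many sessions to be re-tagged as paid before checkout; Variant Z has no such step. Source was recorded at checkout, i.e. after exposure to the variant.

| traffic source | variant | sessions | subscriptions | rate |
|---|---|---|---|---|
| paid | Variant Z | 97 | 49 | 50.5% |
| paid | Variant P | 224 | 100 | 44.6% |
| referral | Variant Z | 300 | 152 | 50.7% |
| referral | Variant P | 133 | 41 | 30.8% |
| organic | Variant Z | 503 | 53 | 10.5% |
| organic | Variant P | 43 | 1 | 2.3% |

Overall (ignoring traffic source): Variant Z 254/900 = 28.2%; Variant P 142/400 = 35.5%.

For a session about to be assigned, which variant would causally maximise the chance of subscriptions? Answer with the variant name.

Variant P

Traffic source is downstream of the variant. One should not condition on a consequence of treatment, so the overall rates are the right comparison.
Pooled: Variant Z 28.2% vs Variant P 35.5%; Variant P is higher overall.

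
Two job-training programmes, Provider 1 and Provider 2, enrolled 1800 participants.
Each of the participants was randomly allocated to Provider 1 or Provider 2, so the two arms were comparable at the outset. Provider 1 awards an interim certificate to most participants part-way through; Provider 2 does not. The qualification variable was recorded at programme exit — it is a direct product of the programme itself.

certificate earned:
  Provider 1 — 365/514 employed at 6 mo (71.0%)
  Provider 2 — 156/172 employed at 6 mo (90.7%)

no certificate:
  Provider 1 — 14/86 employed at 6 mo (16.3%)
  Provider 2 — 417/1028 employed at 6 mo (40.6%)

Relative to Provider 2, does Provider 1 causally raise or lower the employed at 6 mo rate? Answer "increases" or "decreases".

Qualification attained during the programme is recorded after the programme and is itself shifted by it — it sits on the causal path from programme to outcome. Conditioning on a mediator would strip out part of the effect we want; the pooled comparison gives the total causal effect.
Pooled: Provider 1 63.2% vs Provider 2 47.8%; Provider 1 is higher overall.

increases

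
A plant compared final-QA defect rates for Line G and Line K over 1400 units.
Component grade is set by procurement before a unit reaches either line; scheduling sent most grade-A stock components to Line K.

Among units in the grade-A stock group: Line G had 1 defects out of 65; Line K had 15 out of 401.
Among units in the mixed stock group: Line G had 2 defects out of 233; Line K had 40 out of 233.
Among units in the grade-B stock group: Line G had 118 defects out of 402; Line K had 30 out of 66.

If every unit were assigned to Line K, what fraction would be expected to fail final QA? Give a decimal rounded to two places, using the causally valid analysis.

0.22

The stratified and pooled comparisons disagree (Line G wins within each component grade; Line K wins overall), so the answer turns on the causal role of component grade.
Component grade satisfies the back-door criterion: it is not a descendant of the line, and it blocks the spurious path from line to outcome. Adjusting for it (i.e., using the within-component grade rates) gives the causal effect.
Standardising Line K to the population component grade mix: 0.333·15/401 + 0.333·40/233 + 0.334·30/66 = 0.222.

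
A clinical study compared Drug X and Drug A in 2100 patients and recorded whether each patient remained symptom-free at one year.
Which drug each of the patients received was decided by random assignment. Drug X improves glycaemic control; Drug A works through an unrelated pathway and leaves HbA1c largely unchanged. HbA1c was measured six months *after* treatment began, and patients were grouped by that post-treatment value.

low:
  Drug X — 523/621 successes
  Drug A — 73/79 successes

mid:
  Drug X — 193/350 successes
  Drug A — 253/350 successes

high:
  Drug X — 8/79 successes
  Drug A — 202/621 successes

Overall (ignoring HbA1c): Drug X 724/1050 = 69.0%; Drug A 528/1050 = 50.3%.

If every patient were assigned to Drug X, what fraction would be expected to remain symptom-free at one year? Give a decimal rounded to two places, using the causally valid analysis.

0.69

The stratified and pooled comparisons disagree (Drug A wins within each HbA1c; Drug X wins overall), so the answer turns on the causal role of HbA1c.
Stratifying would compare drugs among patients the drugs themselves sorted into HbA1c groups — a form of selection on an intermediate. The unconditioned pooled rates give the total causal effect.
So P(outcome | do(Drug X)) is just the pooled rate for Drug X: 724/1050 = 0.690.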